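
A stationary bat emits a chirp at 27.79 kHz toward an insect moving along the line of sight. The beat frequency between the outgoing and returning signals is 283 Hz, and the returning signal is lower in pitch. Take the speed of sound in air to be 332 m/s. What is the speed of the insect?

1.70 m/s

Double Doppler shift off a moving reflector: f₂ = f₀ · (v + u)/(v − u) (u > 0 toward emitter).
Returning signal is lower, so f₂ = f₀ − Δf = 27790 − 283 = 27507 Hz.
Rearranging, u = v · (f₂ − f₀)/(f₂ + f₀) = 332 × -283/55297 ≈ -1.70 m/s.
So the insect is moving at 1.70 m/s away from the emitter.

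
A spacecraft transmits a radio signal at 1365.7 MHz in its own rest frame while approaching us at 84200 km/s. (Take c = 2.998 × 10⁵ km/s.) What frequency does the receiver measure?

β = v/c = 84200/299800 = 0.2809.
Relativistic Doppler for frequency: f' = f₀ · √((1 + β)/(1 − β)).
f' = 1365.7 × √(1.2809/0.7191) = 1365.7 × 1.33457 ≈ 1822.6 MHz.

1822.6 MHz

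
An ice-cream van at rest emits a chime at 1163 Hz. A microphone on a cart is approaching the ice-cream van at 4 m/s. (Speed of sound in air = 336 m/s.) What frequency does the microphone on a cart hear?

Moving observer, stationary source: f' = f · (v + v_o)/v.
f' = 1163 × (336 + 4)/336 = 1163 × 340/336 ≈ 1177 Hz.

1177 Hz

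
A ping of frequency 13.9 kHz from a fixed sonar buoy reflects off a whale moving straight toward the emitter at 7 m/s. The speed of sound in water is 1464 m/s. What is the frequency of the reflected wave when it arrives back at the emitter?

The whale first receives the wave as a moving observer: f₁ = f₀ · (v + u)/v = 13.9 × (1464 + 7)/1464 ≈ 13.97 kHz.
On reflection it acts as a source moving toward the stationary detector: f₂ = f₁ · v/(v − u) = 13.97 × 1464/1457 ≈ 14.03 kHz.

14.03 kHz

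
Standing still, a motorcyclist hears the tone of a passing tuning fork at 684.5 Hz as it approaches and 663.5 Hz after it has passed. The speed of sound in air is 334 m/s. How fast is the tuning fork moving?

f₁/f₂ = (v + v_s)/(v − v_s), so v_s = v · (f₁ − f₂)/(f₁ + f₂).
v_s = 334 × (684.5 − 663.5)/(684.5 + 663.5) = 334 × 21.0/1348.0 ≈ 5.2 m/s.

5.2 m/s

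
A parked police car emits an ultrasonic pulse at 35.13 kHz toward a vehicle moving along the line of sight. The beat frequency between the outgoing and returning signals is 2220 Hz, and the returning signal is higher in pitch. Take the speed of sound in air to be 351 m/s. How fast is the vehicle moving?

10.8 m/s

Double Doppler shift off a moving reflector: f₂ = f₀ · (v + u)/(v − u) (u > 0 toward emitter).
Returning signal is higher, so f₂ = f₀ + Δf = 35130 + 2220 = 37350 Hz.
Rearranging, u = v · (f₂ − f₀)/(f₂ + f₀) = 351 × 2220/72480 ≈ 10.8 m/s.
So the vehicle is moving at 10.8 m/s toward the emitter.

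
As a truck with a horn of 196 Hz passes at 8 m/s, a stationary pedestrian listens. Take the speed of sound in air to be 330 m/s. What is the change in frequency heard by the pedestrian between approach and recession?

9.51 Hz

Approaching: f₁ = f · v/(v − v_s) = 196 × 330/322 ≈ 200.87 Hz.
Receding: f₂ = f · v/(v + v_s) = 196 × 330/338 ≈ 191.36 Hz.
Drop: f₁ − f₂ = 2f·v·v_s/(v² − v_s²) = 2 × 196 × 330 × 8/(330² − 8²) ≈ 9.51 Hz.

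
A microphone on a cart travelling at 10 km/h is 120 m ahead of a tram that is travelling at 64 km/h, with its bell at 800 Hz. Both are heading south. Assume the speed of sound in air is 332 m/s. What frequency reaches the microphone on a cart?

838 Hz

64 km/h = 17.78 m/s; 10 km/h = 2.778 m/s.
The microphone on a cart is ahead, so the tram is moving toward it while the microphone on a cart is moving away from the tram.
General Doppler shift: f' = f · (v − v_o)/(v − v_s).
f' = 800 × (332 − 2.778)/(332 − 17.78) = 800 × 329.22/314.22 ≈ 838 Hz.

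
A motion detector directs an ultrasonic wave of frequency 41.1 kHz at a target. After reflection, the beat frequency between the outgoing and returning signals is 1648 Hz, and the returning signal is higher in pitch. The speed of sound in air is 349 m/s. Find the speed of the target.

Double Doppler shift off a moving reflector: f₂ = f₀ · (v + u)/(v − u) (u > 0 toward emitter).
Returning signal is higher, so f₂ = f₀ + Δf = 41100 + 1648 = 42748 Hz.
Rearranging, u = v · (f₂ − f₀)/(f₂ + f₀) = 349 × 1648/83848 ≈ 6.9 m/s.
So the target is moving at 6.9 m/s toward the emitter.

6.9 m/s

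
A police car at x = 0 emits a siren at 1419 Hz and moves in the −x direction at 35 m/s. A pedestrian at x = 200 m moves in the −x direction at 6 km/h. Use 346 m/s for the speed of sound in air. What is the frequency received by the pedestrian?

1295 Hz

6 km/h = 1.667 m/s.
The observer lies on the +x side, so the source is heading away from the observer and the observer is heading toward the source.
General Doppler shift: f' = f · (v + v_o)/(v + v_s).
f' = 1419 × (346 + 1.667)/(346 + 35) = 1419 × 347.67/381 ≈ 1295 Hz.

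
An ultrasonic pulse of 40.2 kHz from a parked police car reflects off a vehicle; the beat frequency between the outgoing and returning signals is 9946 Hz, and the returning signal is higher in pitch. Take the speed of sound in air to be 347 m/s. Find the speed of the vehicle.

38 m/s

Double Doppler shift off a moving reflector: f₂ = f₀ · (v + u)/(v − u) (u > 0 toward emitter).
Returning signal is higher, so f₂ = f₀ + Δf = 40200 + 9946 = 50146 Hz.
Rearranging, u = v · (f₂ − f₀)/(f₂ + f₀) = 347 × 9946/90346 ≈ 38 m/s.
So the vehicle is moving at 38 m/s toward the emitter.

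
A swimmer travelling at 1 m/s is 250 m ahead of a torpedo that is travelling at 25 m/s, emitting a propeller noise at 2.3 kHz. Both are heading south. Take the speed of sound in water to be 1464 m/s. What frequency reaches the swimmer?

The swimmer is ahead, so the torpedo is moving toward it while the swimmer is moving away from the torpedo.
Both move, so f' = f · (v − v_o)/(v − v_s).
f' = 2.3 × (1464 − 1)/(1464 − 25) = 2.3 × 1463/1439 ≈ 2.34 kHz.

2.34 kHz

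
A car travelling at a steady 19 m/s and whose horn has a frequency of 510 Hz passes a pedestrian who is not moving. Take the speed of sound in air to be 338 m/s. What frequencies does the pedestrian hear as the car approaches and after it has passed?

540 Hz approaching; 483 Hz receding

Approaching: f₁ = f · v/(v − v_s) = 510 × 338/319 ≈ 540 Hz.
Receding: f₂ = f · v/(v + v_s) = 510 × 338/357 ≈ 483 Hz.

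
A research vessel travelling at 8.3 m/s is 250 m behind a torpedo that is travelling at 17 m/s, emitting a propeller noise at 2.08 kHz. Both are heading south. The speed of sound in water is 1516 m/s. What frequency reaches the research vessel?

The research vessel is behind, so the torpedo is moving away from it while the research vessel is moving toward the torpedo.
General Doppler shift: f' = f · (v + v_o)/(v + v_s).
f' = 2.08 × (1516 + 8.3)/(1516 + 17) = 2.08 × 1524.3/1533 ≈ 2.07 kHz.

2.07 kHz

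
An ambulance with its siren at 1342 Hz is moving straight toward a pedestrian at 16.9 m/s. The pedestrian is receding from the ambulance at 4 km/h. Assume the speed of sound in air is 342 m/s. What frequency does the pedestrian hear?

1407 Hz

4 km/h = 1.111 m/s.
General Doppler shift: f' = f · (v − v_o)/(v − v_s).
f' = 1342 × (342 − 1.111)/(342 − 16.9) = 1342 × 340.89/325.1 ≈ 1407 Hz.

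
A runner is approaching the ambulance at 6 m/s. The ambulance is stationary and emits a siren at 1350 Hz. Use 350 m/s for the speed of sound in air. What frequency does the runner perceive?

1373 Hz

Moving observer, stationary source: f' = f · (v + v_o)/v.
f' = 1350 × (350 + 6)/350 = 1350 × 356/350 ≈ 1373 Hz.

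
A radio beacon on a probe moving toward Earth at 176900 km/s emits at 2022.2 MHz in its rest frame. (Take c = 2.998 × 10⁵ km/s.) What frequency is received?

3982.6 MHz

β = v/c = 176900/299800 = 0.5901.
Relativistic Doppler for frequency: f' = f₀ · √((1 + β)/(1 − β)).
f' = 2022.2 × √(1.5901/0.4099) = 2022.2 × 1.96946 ≈ 3982.6 MHz.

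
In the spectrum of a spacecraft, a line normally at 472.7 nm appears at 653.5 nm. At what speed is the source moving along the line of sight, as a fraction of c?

0.313c

λ'/λ₀ = 1.3825 > 1 (redshift), so the source is receding.
λ'/λ₀ = √((1 + β)/(1 − β)) for a receding source ⇒ β = (r² − 1)/(r² + 1) with r = λ'/λ₀.
β = (1.9113 − 1)/(1.9113 + 1) ≈ 0.313.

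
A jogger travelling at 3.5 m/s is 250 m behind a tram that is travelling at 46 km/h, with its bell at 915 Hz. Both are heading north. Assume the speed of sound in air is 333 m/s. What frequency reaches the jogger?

890 Hz

46 km/h = 12.78 m/s.
The jogger is behind, so the tram is moving away from it while the jogger is moving toward the tram.
General Doppler shift: f' = f · (v + v_o)/(v + v_s).
f' = 915 × (333 + 3.5)/(333 + 12.78) = 915 × 336.5/345.78 ≈ 890 Hz.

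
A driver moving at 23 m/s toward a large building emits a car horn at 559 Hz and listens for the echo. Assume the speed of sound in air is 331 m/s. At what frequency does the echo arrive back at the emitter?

The large building receives the sound from a moving source: f₁ = f₀ · v/(v − v_e) = 559 × 331/308 ≈ 601 Hz.
On the return leg the driver is a moving observer: f₂ = f₁ · (v + v_e)/v = 601 × 354/331 ≈ 642 Hz.

642 Hz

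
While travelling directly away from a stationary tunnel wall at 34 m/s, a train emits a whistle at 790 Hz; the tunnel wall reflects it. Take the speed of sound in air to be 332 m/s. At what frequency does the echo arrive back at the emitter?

The tunnel wall receives the sound from a moving source: f₁ = f₀ · v/(v + v_e) = 790 × 332/366 ≈ 717 Hz.
On the return leg the train is a moving observer: f₂ = f₁ · (v − v_e)/v = 717 × 298/332 ≈ 643 Hz.

643 Hz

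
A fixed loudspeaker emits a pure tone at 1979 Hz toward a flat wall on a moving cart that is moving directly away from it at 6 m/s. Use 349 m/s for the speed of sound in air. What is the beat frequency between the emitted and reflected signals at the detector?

At the flat wall on a moving cart (a moving observer), f₁ = f₀ · (v − u)/v = 1979 × 343/349 ≈ 1945.0 Hz.
The reflection then acts as a moving source: f₂ = f₁ · v/(v + u) ≈ 1912.1 Hz.
Beat frequency: |f₂ − f₀| = 2u·f₀/(v + u) = 2 × 6 × 1979/355 ≈ 67 Hz.

67 Hz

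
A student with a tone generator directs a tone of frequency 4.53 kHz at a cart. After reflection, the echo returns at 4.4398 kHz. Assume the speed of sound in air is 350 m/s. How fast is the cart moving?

3.5 m/s

Double Doppler shift off a moving reflector: f₂ = f₀ · (v + u)/(v − u) (u > 0 toward emitter).
Rearranging, u = v · (f₂ − f₀)/(f₂ + f₀) = 350 × -0.0902/8.9698 ≈ -3.5 m/s.
So the cart is moving at 3.5 m/s away from the emitter.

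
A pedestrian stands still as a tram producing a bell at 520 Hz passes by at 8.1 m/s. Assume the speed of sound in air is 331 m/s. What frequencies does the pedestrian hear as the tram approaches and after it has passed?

Approaching: f₁ = f · v/(v − v_s) = 520 × 331/322.9 ≈ 533 Hz.
Receding: f₂ = f · v/(v + v_s) = 520 × 331/339.1 ≈ 508 Hz.

533 Hz approaching; 508 Hz receding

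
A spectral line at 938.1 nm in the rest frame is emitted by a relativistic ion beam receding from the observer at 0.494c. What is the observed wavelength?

1611.9 nm

Relativistic Doppler for wavelength: λ' = λ₀ · √((1 + β)/(1 − β)).
λ' = 938.1 × √(1.4940/0.5060) = 938.1 × 1.71830 ≈ 1611.9 nm.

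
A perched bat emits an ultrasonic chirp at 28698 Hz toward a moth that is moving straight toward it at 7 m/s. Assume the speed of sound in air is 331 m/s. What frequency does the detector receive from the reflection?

At the moth (a moving observer), f₁ = f₀ · (v + u)/v = 28698 × 338/331 ≈ 29305 Hz.
On reflection it acts as a source moving toward the stationary detector: f₂ = f₁ · v/(v − u) = 29305 × 331/324 ≈ 29938 Hz.
Equivalently f₂ = f₀ · (v + u)/(v − u).

29938 Hz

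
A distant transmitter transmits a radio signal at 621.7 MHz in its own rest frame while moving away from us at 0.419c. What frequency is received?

Relativistic Doppler for frequency: f' = f₀ · √((1 − β)/(1 + β)).
f' = 621.7 × √(0.5810/1.4190) = 621.7 × 0.63988 ≈ 397.8 MHz.

397.8 MHz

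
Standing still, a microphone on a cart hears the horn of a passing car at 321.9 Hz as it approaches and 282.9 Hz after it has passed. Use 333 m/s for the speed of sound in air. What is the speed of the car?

f₁/f₂ = (v + v_s)/(v − v_s), so v_s = v · (f₁ − f₂)/(f₁ + f₂).
v_s = 333 × (321.9 − 282.9)/(321.9 + 282.9) = 333 × 39.0/604.8 ≈ 21.5 m/s.

21.5 m/s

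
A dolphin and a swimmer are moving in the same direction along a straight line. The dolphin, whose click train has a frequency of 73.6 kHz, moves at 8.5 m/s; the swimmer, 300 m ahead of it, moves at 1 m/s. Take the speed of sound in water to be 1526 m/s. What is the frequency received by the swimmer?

The swimmer is ahead, so the dolphin is moving toward it while the swimmer is moving away from the dolphin.
Both move, so f' = f · (v − v_o)/(v − v_s).
f' = 73.6 × (1526 − 1)/(1526 − 8.5) = 73.6 × 1525/1517.5 ≈ 74.0 kHz.

74.0 kHz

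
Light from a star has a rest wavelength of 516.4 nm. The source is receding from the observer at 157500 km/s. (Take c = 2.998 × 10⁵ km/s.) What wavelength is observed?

925.7 nm

β = v/c = 157500/299800 = 0.5254.
Relativistic Doppler for wavelength: λ' = λ₀ · √((1 + β)/(1 − β)).
λ' = 516.4 × √(1.5254/0.4746) = 516.4 × 1.79266 ≈ 925.7 nm.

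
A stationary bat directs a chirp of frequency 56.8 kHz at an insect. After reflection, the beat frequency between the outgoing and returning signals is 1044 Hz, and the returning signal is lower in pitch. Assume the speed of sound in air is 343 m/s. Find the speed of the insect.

Double Doppler shift off a moving reflector: f₂ = f₀ · (v + u)/(v − u) (u > 0 toward emitter).
Returning signal is lower, so f₂ = f₀ − Δf = 56800 − 1044 = 55756 Hz.
Rearranging, u = v · (f₂ − f₀)/(f₂ + f₀) = 343 × -1044/112556 ≈ -3.2 m/s.
So the insect is moving at 3.2 m/s away from the emitter.

3.2 m/s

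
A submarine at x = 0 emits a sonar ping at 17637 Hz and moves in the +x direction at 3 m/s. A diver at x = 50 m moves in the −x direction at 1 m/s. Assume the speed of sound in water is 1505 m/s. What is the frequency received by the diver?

The observer lies on the +x side, so the source is heading toward the observer and the observer is heading toward the source.
Both move, so f' = f · (v + v_o)/(v − v_s).
f' = 17637 × (1505 + 1)/(1505 − 3) = 17637 × 1506/1502 ≈ 17684 Hz.

17684 Hz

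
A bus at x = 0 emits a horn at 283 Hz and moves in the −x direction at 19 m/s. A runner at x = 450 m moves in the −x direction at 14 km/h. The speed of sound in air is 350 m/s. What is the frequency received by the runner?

271 Hz

14 km/h = 3.889 m/s.
The observer lies on the +x side, so the source is heading away from the observer and the observer is heading toward the source.
General Doppler shift: f' = f · (v + v_o)/(v + v_s).
f' = 283 × (350 + 3.889)/(350 + 19) = 283 × 353.89/369 ≈ 271 Hz.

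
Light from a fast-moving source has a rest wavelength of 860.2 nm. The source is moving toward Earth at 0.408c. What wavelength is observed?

Relativistic Doppler for wavelength: λ' = λ₀ · √((1 − β)/(1 + β)).
λ' = 860.2 × √(0.5920/1.4080) = 860.2 × 0.64842 ≈ 557.8 nm.

557.8 nm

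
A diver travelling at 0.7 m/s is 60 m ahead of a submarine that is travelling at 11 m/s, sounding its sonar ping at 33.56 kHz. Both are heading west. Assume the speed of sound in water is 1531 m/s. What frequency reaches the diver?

The diver is ahead, so the submarine is moving toward it while the diver is moving away from the submarine.
With source approaching and observer receding, f' = f · (v − v_o)/(v − v_s).
f' = 33.56 × (1531 − 0.7)/(1531 − 11) = 33.56 × 1530.3/1520 ≈ 33.8 kHz.

33.8 kHz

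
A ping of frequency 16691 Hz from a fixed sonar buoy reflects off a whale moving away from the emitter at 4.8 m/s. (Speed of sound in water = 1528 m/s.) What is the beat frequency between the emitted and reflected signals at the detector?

105 Hz

The whale first receives the wave as a moving observer: f₁ = f₀ · (v − u)/v = 16691 × (1528 − 4.8)/1528 ≈ 16638.6 Hz.
The reflection then acts as a moving source: f₂ = f₁ · v/(v + u) ≈ 16586.5 Hz.
Equivalently f₂ = f₀ · (v − u)/(v + u).
Beat frequency: |f₂ − f₀| = 2u·f₀/(v + u) = 2 × 4.8 × 16691/1532.8 ≈ 105 Hz.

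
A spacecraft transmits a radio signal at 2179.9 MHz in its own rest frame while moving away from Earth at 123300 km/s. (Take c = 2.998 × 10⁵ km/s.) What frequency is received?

1408.0 MHz

β = v/c = 123300/299800 = 0.4113.
Relativistic Doppler for frequency: f' = f₀ · √((1 − β)/(1 + β)).
f' = 2179.9 × √(0.5887/1.4113) = 2179.9 × 0.64588 ≈ 1408.0 MHz.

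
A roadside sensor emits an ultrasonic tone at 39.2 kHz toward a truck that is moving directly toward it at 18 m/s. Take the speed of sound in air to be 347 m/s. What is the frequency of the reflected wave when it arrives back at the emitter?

At the truck (a moving observer), f₁ = f₀ · (v + u)/v = 39.2 × 365/347 ≈ 41.2 kHz.
The reflection then acts as a moving source: f₂ = f₁ · v/(v − u) ≈ 43.5 kHz.
Equivalently f₂ = f₀ · (v + u)/(v − u).

43.5 kHz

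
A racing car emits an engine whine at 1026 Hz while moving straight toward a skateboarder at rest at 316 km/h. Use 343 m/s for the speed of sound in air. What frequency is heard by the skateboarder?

316 km/h = 87.78 m/s.
With the source moving toward a stationary observer, f' = f · v/(v − v_s).
f' = 1026 × 343/(343 − 87.78) = 1026 × 343/255.2 ≈ 1379 Hz.

1379 Hz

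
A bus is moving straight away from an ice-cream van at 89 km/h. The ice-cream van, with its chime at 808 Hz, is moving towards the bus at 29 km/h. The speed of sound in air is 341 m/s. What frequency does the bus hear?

29 km/h = 8.056 m/s; 89 km/h = 24.72 m/s.
With source approaching and observer receding, f' = f · (v − v_o)/(v − v_s).
f' = 808 × (341 − 24.72)/(341 − 8.056) = 808 × 316.28/332.94 ≈ 768 Hz.

768 Hz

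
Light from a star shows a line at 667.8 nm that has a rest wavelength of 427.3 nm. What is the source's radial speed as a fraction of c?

λ'/λ₀ = 1.5628 > 1 (redshift), so the source is receding.
λ'/λ₀ = √((1 + β)/(1 − β)) for a receding source ⇒ β = (r² − 1)/(r² + 1) with r = λ'/λ₀.
β = (2.4425 − 1)/(2.4425 + 1) ≈ 0.419.

0.419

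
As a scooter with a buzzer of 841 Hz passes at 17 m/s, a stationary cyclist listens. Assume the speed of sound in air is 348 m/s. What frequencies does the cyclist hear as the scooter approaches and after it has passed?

Approaching: f₁ = f · v/(v − v_s) = 841 × 348/331 ≈ 884 Hz.
Receding: f₂ = f · v/(v + v_s) = 841 × 348/365 ≈ 802 Hz.

884 Hz approaching; 802 Hz receding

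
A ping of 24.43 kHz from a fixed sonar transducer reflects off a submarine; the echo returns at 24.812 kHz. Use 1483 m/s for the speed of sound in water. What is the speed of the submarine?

Double Doppler shift off a moving reflector: f₂ = f₀ · (v + u)/(v − u) (u > 0 toward emitter).
Rearranging, u = v · (f₂ − f₀)/(f₂ + f₀) = 1483 × 0.382/49.242 ≈ 11.5 m/s.
So the submarine is moving at 11.5 m/s toward the emitter.

11.5 m/s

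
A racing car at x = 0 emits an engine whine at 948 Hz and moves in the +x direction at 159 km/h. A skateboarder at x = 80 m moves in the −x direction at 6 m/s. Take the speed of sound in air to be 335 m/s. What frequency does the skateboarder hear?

159 km/h = 44.17 m/s.
The observer lies on the +x side, so the source is heading toward the observer and the observer is heading toward the source.
General Doppler shift: f' = f · (v + v_o)/(v − v_s).
f' = 948 × (335 + 6)/(335 − 44.17) = 948 × 341/290.83 ≈ 1112 Hz.

1112 Hz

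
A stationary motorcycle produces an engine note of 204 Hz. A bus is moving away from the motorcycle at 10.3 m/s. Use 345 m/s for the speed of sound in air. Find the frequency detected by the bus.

198 Hz

Only the observer moves, away from the source, so f' = f · (v − v_o)/v.
f' = 204 × (345 − 10.3)/345 = 204 × 334.7/345 ≈ 198 Hz.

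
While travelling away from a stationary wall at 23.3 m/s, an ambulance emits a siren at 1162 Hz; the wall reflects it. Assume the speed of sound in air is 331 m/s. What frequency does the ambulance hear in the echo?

1009 Hz

The wall receives the sound from a moving source: f₁ = f₀ · v/(v + v_e) = 1162 × 331/354.3 ≈ 1086 Hz.
On the return leg the ambulance is a moving observer: f₂ = f₁ · (v − v_e)/v = 1086 × 307.7/331 ≈ 1009 Hz.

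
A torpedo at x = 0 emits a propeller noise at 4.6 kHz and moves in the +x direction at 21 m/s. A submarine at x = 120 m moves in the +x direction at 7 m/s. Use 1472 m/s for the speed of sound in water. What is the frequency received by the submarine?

4.64 kHz

The observer lies on the +x side, so the source is heading toward the observer and the observer is heading away from the source.
With source approaching and observer receding, f' = f · (v − v_o)/(v − v_s).
f' = 4.6 × (1472 − 7)/(1472 − 21) = 4.6 × 1465/1451 ≈ 4.64 kHz.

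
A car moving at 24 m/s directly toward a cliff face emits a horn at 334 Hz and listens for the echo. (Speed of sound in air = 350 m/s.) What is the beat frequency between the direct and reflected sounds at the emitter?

The cliff face receives the sound from a moving source: f₁ = f₀ · v/(v − v_e) = 334 × 350/326 ≈ 358.6 Hz.
On the return leg the car is a moving observer: f₂ = f₁ · (v + v_e)/v = 358.6 × 374/350 ≈ 383.2 Hz.
Equivalently f₂ = f₀ · (v + v_e)/(v − v_e).
Beat against the emitted tone: |f₂ − f₀| = 2v_e·f₀/(v − v_e) = 2 × 24 × 334/326 ≈ 49.2 Hz.

49.2 Hz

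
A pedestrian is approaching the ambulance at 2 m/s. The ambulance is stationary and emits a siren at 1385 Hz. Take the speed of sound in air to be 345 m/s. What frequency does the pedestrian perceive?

Only the observer moves, toward the source, so f' = f · (v + v_o)/v.
f' = 1385 × (345 + 2)/345 = 1385 × 347/345 ≈ 1393 Hz.

1393 Hz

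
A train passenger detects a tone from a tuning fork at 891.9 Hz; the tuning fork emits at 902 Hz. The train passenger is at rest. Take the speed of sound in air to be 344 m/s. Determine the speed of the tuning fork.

f' < f, so the tuning fork is receding.
f' = f · v/(v + v_s) ⇒ v_s = v · |1 − f/f'|.
v_s = 344 × |1 − 902/891.9| = 344 × 0.01132 ≈ 3.9 m/s.

3.9 m/s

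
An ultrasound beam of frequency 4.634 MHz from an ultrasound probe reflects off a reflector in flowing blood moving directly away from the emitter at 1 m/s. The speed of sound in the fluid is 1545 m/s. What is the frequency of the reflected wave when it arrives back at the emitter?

The reflector in flowing blood first receives the wave as a moving observer: f₁ = f₀ · (v − u)/v = 4.634 × (1545 − 1)/1545 ≈ 4.631 MHz.
On reflection it acts as a source moving away from the stationary detector: f₂ = f₁ · v/(v + u) = 4.631 × 1545/1546 ≈ 4.628 MHz.
Equivalently f₂ = f₀ · (v − u)/(v + u).

4.628 MHz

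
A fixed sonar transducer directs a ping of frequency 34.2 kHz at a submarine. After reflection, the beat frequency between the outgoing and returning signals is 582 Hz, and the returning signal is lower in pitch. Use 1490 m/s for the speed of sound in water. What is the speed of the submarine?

Double Doppler shift off a moving reflector: f₂ = f₀ · (v + u)/(v − u) (u > 0 toward emitter).
Returning signal is lower, so f₂ = f₀ − Δf = 34200 − 582 = 33618 Hz.
Rearranging, u = v · (f₂ − f₀)/(f₂ + f₀) = 1490 × -582/67818 ≈ -12.8 m/s.
So the submarine is moving at 12.8 m/s away from the emitter.

12.8 m/s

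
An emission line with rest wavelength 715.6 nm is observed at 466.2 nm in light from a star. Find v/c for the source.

λ'/λ₀ = 0.6515 < 1 (blueshift), so the source is approaching.
λ'/λ₀ = √((1 − β)/(1 + β)) for an approaching source ⇒ β = (1 − r²)/(1 + r²) with r = λ'/λ₀.
β = (1 − 0.4244)/(1 + 0.4244) ≈ 0.404.

0.404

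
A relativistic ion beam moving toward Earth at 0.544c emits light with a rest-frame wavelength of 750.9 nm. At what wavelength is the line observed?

408.1 nm

Relativistic Doppler for wavelength: λ' = λ₀ · √((1 − β)/(1 + β)).
λ' = 750.9 × √(0.4560/1.5440) = 750.9 × 0.54345 ≈ 408.1 nm.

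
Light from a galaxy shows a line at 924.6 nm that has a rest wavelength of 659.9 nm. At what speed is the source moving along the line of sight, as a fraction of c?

λ'/λ₀ = 1.4011 > 1 (redshift), so the source is receding.
λ'/λ₀ = √((1 + β)/(1 − β)) for a receding source ⇒ β = (r² − 1)/(r² + 1) with r = λ'/λ₀.
β = (1.9631 − 1)/(1.9631 + 1) ≈ 0.325.

0.325c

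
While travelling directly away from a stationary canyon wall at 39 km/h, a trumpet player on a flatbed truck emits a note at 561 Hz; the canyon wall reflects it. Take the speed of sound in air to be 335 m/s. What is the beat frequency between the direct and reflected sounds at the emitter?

39 km/h = 10.83 m/s.
The canyon wall receives the sound from a moving source: f₁ = f₀ · v/(v + v_e) = 561 × 335/345.83 ≈ 543.4 Hz.
On the return leg the trumpet player on a flatbed truck is a moving observer: f₂ = f₁ · (v − v_e)/v = 543.4 × 324.17/335 ≈ 525.9 Hz.
Beat against the emitted tone: |f₂ − f₀| = 2v_e·f₀/(v + v_e) = 2 × 10.83 × 561/345.83 ≈ 35.1 Hz.

35.1 Hz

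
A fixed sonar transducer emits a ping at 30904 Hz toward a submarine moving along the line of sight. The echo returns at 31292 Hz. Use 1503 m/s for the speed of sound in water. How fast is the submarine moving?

Double Doppler shift off a moving reflector: f₂ = f₀ · (v + u)/(v − u) (u > 0 toward emitter).
Rearranging, u = v · (f₂ − f₀)/(f₂ + f₀) = 1503 × 388/62196 ≈ 9.4 m/s.
So the submarine is moving at 9.4 m/s toward the emitter.

9.4 m/s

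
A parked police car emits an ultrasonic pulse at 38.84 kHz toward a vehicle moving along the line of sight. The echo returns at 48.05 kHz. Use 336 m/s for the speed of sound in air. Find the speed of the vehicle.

Double Doppler shift off a moving reflector: f₂ = f₀ · (v + u)/(v − u) (u > 0 toward emitter).
Rearranging, u = v · (f₂ − f₀)/(f₂ + f₀) = 336 × 9.21/86.89 ≈ 36 m/s.
So the vehicle is moving at 36 m/s toward the emitter.

36 m/s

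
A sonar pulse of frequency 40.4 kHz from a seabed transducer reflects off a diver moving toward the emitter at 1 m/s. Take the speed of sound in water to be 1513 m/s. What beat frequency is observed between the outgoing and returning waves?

53.4 Hz

The diver first receives the wave as a moving observer: f₁ = f₀ · (v + u)/v = 40.4 × (1513 + 1)/1513 ≈ 40.4267 kHz.
The reflection then acts as a moving source: f₂ = f₁ · v/(v − u) ≈ 40.4534 kHz.
Equivalently f₂ = f₀ · (v + u)/(v − u).
Beat frequency (with f₀ = 40400 Hz): |f₂ − f₀| = 2u·f₀/(v − u) = 2 × 1 × 40400/1512 ≈ 53.4 Hz.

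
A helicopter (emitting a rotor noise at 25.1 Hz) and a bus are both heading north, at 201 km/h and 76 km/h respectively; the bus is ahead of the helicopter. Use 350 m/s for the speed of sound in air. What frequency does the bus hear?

201 km/h = 55.83 m/s; 76 km/h = 21.11 m/s.
The bus is ahead, so the helicopter is moving toward it while the bus is moving away from the helicopter.
Both move, so f' = f · (v − v_o)/(v − v_s).
f' = 25.1 × (350 − 21.11)/(350 − 55.83) = 25.1 × 328.89/294.17 ≈ 28.1 Hz.

28.1 Hz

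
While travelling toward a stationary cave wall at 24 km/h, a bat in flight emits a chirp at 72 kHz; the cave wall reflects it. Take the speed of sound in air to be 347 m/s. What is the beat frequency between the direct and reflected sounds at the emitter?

24 km/h = 6.667 m/s.
The cave wall receives the sound from a moving source: f₁ = f₀ · v/(v − v_e) = 72 × 347/340.33 ≈ 73.41 kHz.
On the return leg the bat in flight is a moving observer: f₂ = f₁ · (v + v_e)/v = 73.41 × 353.67/347 ≈ 74.82 kHz.
Beat against the emitted tone (with f₀ = 72000 Hz): |f₂ − f₀| = 2v_e·f₀/(v − v_e) = 2 × 6.667 × 72000/340.33 ≈ 2821 Hz.

2821 Hz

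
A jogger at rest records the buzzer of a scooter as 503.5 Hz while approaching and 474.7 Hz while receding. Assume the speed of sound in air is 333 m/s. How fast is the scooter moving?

9.8 m/s

f₁/f₂ = (v + v_s)/(v − v_s), so v_s = v · (f₁ − f₂)/(f₁ + f₂).
v_s = 333 × (503.5 − 474.7)/(503.5 + 474.7) = 333 × 28.8/978.2 ≈ 9.8 m/s.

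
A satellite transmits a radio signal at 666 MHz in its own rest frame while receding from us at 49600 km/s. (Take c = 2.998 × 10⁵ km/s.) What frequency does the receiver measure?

563.6 MHz

β = v/c = 49600/299800 = 0.1654.
Relativistic Doppler for frequency: f' = f₀ · √((1 − β)/(1 + β)).
f' = 666 × √(0.8346/1.1654) = 666 × 0.84622 ≈ 563.6 MHz.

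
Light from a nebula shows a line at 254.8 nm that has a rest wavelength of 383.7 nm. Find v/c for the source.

λ'/λ₀ = 0.6641 < 1 (blueshift), so the source is approaching.
λ'/λ₀ = √((1 − β)/(1 + β)) for an approaching source ⇒ β = (1 − r²)/(1 + r²) with r = λ'/λ₀.
β = (1 − 0.4410)/(1 + 0.4410) ≈ 0.388.

0.388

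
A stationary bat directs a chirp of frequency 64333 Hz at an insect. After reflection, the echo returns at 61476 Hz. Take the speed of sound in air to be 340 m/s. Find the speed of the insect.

7.7 m/s

Double Doppler shift off a moving reflector: f₂ = f₀ · (v + u)/(v − u) (u > 0 toward emitter).
Rearranging, u = v · (f₂ − f₀)/(f₂ + f₀) = 340 × -2857/125809 ≈ -7.7 m/s.
So the insect is moving at 7.7 m/s away from the emitter.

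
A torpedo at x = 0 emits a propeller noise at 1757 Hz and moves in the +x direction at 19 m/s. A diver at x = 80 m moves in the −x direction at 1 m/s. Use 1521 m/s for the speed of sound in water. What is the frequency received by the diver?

1780 Hz

The observer lies on the +x side, so the source is heading toward the observer and the observer is heading toward the source.
General Doppler shift: f' = f · (v + v_o)/(v − v_s).
f' = 1757 × (1521 + 1)/(1521 − 19) = 1757 × 1522/1502 ≈ 1780 Hz.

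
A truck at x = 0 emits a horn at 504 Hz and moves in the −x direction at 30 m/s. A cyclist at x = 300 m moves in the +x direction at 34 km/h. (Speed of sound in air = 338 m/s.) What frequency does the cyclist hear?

34 km/h = 9.444 m/s.
The observer lies on the +x side, so the source is heading away from the observer and the observer is heading away from the source.
Both move, so f' = f · (v − v_o)/(v + v_s).
f' = 504 × (338 − 9.444)/(338 + 30) = 504 × 328.56/368 ≈ 450 Hz.

450 Hz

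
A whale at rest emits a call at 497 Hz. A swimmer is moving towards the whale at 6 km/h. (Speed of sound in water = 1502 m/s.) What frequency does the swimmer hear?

6 km/h = 1.667 m/s.
Moving observer, stationary source: f' = f · (v + v_o)/v.
f' = 497 × (1502 + 1.667)/1502 = 497 × 1503.7/1502 ≈ 498 Hz.

498 Hz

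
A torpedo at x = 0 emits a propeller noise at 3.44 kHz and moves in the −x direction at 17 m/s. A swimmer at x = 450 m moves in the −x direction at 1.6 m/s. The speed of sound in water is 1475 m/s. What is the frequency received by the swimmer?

The observer lies on the +x side, so the source is heading away from the observer and the observer is heading toward the source.
With source receding and observer approaching, f' = f · (v + v_o)/(v + v_s).
f' = 3.44 × (1475 + 1.6)/(1475 + 17) = 3.44 × 1476.6/1492 ≈ 3.40 kHz.

3.40 kHz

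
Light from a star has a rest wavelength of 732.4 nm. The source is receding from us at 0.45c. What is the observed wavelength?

Relativistic Doppler for wavelength: λ' = λ₀ · √((1 + β)/(1 − β)).
λ' = 732.4 × √(1.4500/0.5500) = 732.4 × 1.62369 ≈ 1189.2 nm.

1189.2 nm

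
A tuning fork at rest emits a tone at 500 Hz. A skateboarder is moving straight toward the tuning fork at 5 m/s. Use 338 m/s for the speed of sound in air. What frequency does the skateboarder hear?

Moving observer, stationary source: f' = f · (v + v_o)/v.
f' = 500 × (338 + 5)/338 = 500 × 343/338 ≈ 507 Hz.

507 Hz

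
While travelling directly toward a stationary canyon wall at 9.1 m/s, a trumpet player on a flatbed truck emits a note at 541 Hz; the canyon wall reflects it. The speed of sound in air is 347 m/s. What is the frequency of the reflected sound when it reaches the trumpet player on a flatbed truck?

The canyon wall receives the sound from a moving source: f₁ = f₀ · v/(v − v_e) = 541 × 347/337.9 ≈ 556 Hz.
On the return leg the trumpet player on a flatbed truck is a moving observer: f₂ = f₁ · (v + v_e)/v = 556 × 356.1/347 ≈ 570 Hz.

570 Hz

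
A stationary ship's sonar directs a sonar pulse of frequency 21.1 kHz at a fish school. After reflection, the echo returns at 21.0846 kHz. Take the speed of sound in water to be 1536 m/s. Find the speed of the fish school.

0.56 m/s

Double Doppler shift off a moving reflector: f₂ = f₀ · (v + u)/(v − u) (u > 0 toward emitter).
Rearranging, u = v · (f₂ − f₀)/(f₂ + f₀) = 1536 × -0.0154/42.1846 ≈ -0.56 m/s.
So the fish school is moving at 0.56 m/s away from the emitter.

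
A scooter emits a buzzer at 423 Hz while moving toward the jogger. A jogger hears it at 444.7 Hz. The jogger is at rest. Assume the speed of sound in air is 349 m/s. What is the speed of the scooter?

17.0 m/s

f' = f · v/(v − v_s) ⇒ v_s = v · |1 − f/f'|.
v_s = 349 × |1 − 423/444.7| = 349 × 0.0488 ≈ 17.0 m/s.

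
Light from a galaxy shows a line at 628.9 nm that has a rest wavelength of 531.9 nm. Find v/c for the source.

0.166c

λ'/λ₀ = 1.1824 > 1 (redshift), so the source is receding.
λ'/λ₀ = √((1 + β)/(1 − β)) for a receding source ⇒ β = (r² − 1)/(r² + 1) with r = λ'/λ₀.
β = (1.3980 − 1)/(1.3980 + 1) ≈ 0.166.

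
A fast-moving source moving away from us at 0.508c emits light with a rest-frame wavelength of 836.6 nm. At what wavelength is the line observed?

1464.7 nm

Relativistic Doppler for wavelength: λ' = λ₀ · √((1 + β)/(1 − β)).
λ' = 836.6 × √(1.5080/0.4920) = 836.6 × 1.75073 ≈ 1464.7 nm.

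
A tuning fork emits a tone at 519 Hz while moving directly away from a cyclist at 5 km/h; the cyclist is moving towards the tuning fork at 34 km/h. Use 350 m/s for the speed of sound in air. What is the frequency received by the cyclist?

531 Hz

5 km/h = 1.389 m/s; 34 km/h = 9.444 m/s.
Both move, so f' = f · (v + v_o)/(v + v_s).
f' = 519 × (350 + 9.444)/(350 + 1.389) = 519 × 359.44/351.39 ≈ 531 Hz.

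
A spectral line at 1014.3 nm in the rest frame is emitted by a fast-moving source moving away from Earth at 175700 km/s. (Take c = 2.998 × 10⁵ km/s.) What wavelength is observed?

β = v/c = 175700/299800 = 0.5861.
Relativistic Doppler for wavelength: λ' = λ₀ · √((1 + β)/(1 − β)).
λ' = 1014.3 × √(1.5861/0.4139) = 1014.3 × 1.95744 ≈ 1985.4 nm.

1985.4 nm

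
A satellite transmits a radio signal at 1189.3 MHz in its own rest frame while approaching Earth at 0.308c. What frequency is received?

1635.1 MHz

Relativistic Doppler for frequency: f' = f₀ · √((1 + β)/(1 − β)).
f' = 1189.3 × √(1.3080/0.6920) = 1189.3 × 1.37484 ≈ 1635.1 MHz.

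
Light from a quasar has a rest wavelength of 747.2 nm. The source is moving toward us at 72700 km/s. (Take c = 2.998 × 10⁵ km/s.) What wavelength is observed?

β = v/c = 72700/299800 = 0.2425.
Relativistic Doppler for wavelength: λ' = λ₀ · √((1 − β)/(1 + β)).
λ' = 747.2 × √(0.7575/1.2425) = 747.2 × 0.78081 ≈ 583.4 nm.

583.4 nm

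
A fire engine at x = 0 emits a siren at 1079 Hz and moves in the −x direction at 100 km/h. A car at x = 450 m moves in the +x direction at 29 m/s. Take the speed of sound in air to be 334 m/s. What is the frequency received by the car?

100 km/h = 27.78 m/s.
The observer lies on the +x side, so the source is heading away from the observer and the observer is heading away from the source.
Both move, so f' = f · (v − v_o)/(v + v_s).
f' = 1079 × (334 − 29)/(334 + 27.78) = 1079 × 305/361.78 ≈ 910 Hz.

910 Hz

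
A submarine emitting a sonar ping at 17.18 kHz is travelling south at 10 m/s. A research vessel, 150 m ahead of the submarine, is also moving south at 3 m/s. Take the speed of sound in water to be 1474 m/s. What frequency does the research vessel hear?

17.26 kHz

The research vessel is ahead, so the submarine is moving toward it while the research vessel is moving away from the submarine.
Both move, so f' = f · (v − v_o)/(v − v_s).
f' = 17.18 × (1474 − 3)/(1474 − 10) = 17.18 × 1471/1464 ≈ 17.26 kHz.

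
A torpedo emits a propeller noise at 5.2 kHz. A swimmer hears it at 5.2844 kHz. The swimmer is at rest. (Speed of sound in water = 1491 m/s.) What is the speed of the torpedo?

f' > f, so the torpedo is approaching.
f' = f · v/(v − v_s) ⇒ v_s = v · |1 − f/f'|.
v_s = 1491 × |1 − 5.2/5.2844| = 1491 × 0.01597 ≈ 23.8 m/s.

23.8 m/s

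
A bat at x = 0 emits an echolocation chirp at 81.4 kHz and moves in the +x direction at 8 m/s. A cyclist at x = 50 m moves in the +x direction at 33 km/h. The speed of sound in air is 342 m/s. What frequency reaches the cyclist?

33 km/h = 9.167 m/s.
The observer lies on the +x side, so the source is heading toward the observer and the observer is heading away from the source.
General Doppler shift: f' = f · (v − v_o)/(v − v_s).
f' = 81.4 × (342 − 9.167)/(342 − 8) = 81.4 × 332.83/334 ≈ 81.1 kHz.

81.1 kHz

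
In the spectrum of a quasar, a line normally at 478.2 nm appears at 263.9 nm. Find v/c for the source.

λ'/λ₀ = 0.5519 < 1 (blueshift), so the source is approaching.
λ'/λ₀ = √((1 − β)/(1 + β)) for an approaching source ⇒ β = (1 − r²)/(1 + r²) with r = λ'/λ₀.
β = (1 − 0.3046)/(1 + 0.3046) ≈ 0.533.

0.533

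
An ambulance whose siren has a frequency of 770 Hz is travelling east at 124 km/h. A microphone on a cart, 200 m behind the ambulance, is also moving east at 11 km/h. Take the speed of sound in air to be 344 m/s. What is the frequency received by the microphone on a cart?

124 km/h = 34.44 m/s; 11 km/h = 3.056 m/s.
The microphone on a cart is behind, so the ambulance is moving away from it while the microphone on a cart is moving toward the ambulance.
With source receding and observer approaching, f' = f · (v + v_o)/(v + v_s).
f' = 770 × (344 + 3.056)/(344 + 34.44) = 770 × 347.06/378.44 ≈ 706 Hz.

706 Hz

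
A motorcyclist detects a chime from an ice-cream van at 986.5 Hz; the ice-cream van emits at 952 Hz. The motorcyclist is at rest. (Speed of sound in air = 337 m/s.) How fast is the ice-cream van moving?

11.8 m/s

f' > f, so the ice-cream van is approaching.
f' = f · v/(v − v_s) ⇒ v_s = v · |1 − f/f'|.
v_s = 337 × |1 − 952/986.5| = 337 × 0.03497 ≈ 11.8 m/s.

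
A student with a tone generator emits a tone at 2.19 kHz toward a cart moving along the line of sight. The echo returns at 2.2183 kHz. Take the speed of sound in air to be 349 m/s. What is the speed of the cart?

2.24 m/s

Double Doppler shift off a moving reflector: f₂ = f₀ · (v + u)/(v − u) (u > 0 toward emitter).
Rearranging, u = v · (f₂ − f₀)/(f₂ + f₀) = 349 × 0.0283/4.4083 ≈ 2.24 m/s.
So the cart is moving at 2.24 m/s toward the emitter.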